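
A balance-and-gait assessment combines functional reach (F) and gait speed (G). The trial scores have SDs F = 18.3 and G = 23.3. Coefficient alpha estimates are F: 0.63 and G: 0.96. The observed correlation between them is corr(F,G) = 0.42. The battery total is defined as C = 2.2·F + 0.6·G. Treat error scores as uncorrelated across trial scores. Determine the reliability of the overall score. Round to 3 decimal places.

0.735

Var(C) = 2.2²·18.3² + 0.6²·23.3² + 2·[1.32·18.3·23.3·0.42] = 1816.31 + 472.781 = 2289.09.
Because errors are independent across components, Cov(Tᵢ,Tⱼ) = Cov(Xᵢ,Xⱼ); the off-diagonal part of the true-score variance is the same as above.
True-score variance = [2.2²·18.3²·0.63 + 0.6²·23.3²·0.96] + 472.781 = 1208.77 + 472.781 = 1681.55.
Reliability = 1681.55 / 2289.09 = 0.735.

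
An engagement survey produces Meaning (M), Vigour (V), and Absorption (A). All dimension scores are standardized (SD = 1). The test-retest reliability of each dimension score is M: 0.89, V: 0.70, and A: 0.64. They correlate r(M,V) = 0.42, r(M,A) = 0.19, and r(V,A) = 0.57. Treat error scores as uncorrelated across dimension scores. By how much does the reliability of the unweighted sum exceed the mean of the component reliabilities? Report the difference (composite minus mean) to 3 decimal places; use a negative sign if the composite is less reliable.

Var(sum) = 3 + 2.36 = 5.36; true-score variance = 2.23 + 2.36 = 4.59; composite reliability = 0.8563.
Mean component reliability = 0.7433.
Difference = 0.8563 − 0.7433 = 0.113.

0.113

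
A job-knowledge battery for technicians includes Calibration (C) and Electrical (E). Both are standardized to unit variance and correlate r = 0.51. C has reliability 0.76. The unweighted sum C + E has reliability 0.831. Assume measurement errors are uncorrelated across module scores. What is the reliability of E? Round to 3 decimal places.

0.730

Var(C+E) = 2 + 2·0.51 = 3.020.
True-score variance = ρ_C + ρ_E + 2·0.51, so 0.831 = (0.76 + ρ_E + 1.02) / 3.020.
ρ_E = 0.831·3.020 − 0.76 − 1.02 = 0.730.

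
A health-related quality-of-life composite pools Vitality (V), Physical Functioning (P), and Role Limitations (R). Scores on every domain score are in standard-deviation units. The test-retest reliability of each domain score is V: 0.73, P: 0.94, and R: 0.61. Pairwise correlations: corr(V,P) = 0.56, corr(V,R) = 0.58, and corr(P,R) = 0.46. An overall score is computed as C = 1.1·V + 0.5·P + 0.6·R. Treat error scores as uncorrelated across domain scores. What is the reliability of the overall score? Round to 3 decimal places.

Var(C) = 1.1² + 0.5² + 0.6² + 2·[0.55·0.56 + 0.66·0.58 + 0.3·0.46] = 1.82 + 1.6576 = 3.4776.
With uncorrelated errors the cross-covariances are all true-score covariance, so they carry over unchanged; only the diagonal terms shrink to ρᵢσᵢ².
True-score variance = [1.1²·0.73 + 0.5²·0.94 + 0.6²·0.61] + 1.6576 = 1.3379 + 1.6576 = 2.9955.
Reliability = 2.9955 / 3.4776 = 0.861.

0.861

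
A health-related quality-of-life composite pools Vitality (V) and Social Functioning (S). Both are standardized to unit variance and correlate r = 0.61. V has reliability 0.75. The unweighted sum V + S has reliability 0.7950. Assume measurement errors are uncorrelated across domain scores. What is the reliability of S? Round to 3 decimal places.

Var(V+S) = 2 + 2·0.61 = 3.220.
True-score variance = ρ_V + ρ_S + 2·0.61, so 0.7950 = (0.75 + ρ_S + 1.22) / 3.220.
ρ_S = 0.7950·3.220 − 0.75 − 1.22 = 0.590.

0.590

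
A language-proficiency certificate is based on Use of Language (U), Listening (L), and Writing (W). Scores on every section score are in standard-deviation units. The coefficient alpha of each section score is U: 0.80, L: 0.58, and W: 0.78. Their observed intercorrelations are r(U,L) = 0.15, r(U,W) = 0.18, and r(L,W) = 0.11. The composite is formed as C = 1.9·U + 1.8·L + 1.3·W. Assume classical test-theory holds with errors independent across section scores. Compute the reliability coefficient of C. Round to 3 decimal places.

0.776

Var(C) = 1.9² + 1.8² + 1.3² + 2·[3.42·0.15 + 2.47·0.18 + 2.34·0.11] = 8.54 + 2.43 = 10.97.
Because errors are independent across components, Cov(Tᵢ,Tⱼ) = Cov(Xᵢ,Xⱼ); the off-diagonal part of the true-score variance is the same as above.
True-score variance = [1.9²·0.80 + 1.8²·0.58 + 1.3²·0.78] + 2.43 = 6.0854 + 2.43 = 8.5154.
Reliability = 8.5154 / 10.97 = 0.776.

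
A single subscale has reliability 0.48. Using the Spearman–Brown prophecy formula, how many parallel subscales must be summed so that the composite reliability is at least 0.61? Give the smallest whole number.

2

k ≥ ρ*(1−ρ₁)/(ρ₁(1−ρ*)) = 0.61·0.52 / (0.48·0.39) = 1.694.
Smallest integer k = 2.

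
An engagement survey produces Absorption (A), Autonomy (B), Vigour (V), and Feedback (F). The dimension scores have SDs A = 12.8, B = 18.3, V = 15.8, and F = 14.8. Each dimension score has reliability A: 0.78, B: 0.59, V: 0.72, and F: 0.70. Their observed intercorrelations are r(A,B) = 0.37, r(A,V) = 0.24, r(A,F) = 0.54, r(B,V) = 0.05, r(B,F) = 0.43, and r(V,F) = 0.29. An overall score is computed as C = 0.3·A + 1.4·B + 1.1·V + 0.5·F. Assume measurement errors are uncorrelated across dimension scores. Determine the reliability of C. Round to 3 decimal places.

Var(C) = 0.3²·12.8² + 1.4²·18.3² + 1.1²·15.8² + 0.5²·14.8² + 2·[0.42·12.8·18.3·0.37 + 0.33·12.8·15.8·0.24 + 0.15·12.8·14.8·0.54 + 1.54·18.3·15.8·0.05 + 0.7·18.3·14.8·0.43 + 0.55·15.8·14.8·0.29] = 1027.95 + 417.694 = 1445.65.
Under uncorrelated errors the observed covariances equal the true-score covariances, so only the own-variance terms attenuate.
True-score variance = [0.3²·12.8²·0.78 + 1.4²·18.3²·0.59 + 1.1²·15.8²·0.72 + 0.5²·14.8²·0.70] + 417.694 = 654.587 + 417.694 = 1072.28.
Reliability = 1072.28 / 1445.65 = 0.742.

0.742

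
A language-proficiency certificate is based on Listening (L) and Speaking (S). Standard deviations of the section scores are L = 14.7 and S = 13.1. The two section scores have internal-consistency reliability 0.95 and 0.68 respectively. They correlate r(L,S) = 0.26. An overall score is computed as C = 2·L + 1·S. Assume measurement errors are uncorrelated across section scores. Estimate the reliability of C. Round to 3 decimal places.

0.921

Var(C) = 2²·14.7² + 13.1² + 2·[2·14.7·13.1·0.26] = 1035.97 + 200.273 = 1236.24.
Because errors are independent across components, Cov(Tᵢ,Tⱼ) = Cov(Xᵢ,Xⱼ); the off-diagonal part of the true-score variance is the same as above.
True-score variance = [2²·14.7²·0.95 + 13.1²·0.68] + 200.273 = 937.837 + 200.273 = 1138.11.
Reliability = 1138.11 / 1236.24 = 0.921.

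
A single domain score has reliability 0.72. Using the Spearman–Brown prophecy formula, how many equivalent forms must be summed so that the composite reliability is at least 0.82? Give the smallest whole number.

k ≥ ρ*(1−ρ₁)/(ρ₁(1−ρ*)) = 0.82·0.28 / (0.72·0.18) = 1.772.
Smallest integer k = 2.

2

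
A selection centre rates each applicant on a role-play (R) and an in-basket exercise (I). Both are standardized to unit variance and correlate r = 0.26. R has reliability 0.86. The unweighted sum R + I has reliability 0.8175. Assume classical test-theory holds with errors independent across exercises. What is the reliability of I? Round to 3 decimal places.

Var(R+I) = 2 + 2·0.26 = 2.520.
True-score variance = ρ_R + ρ_I + 2·0.26, so 0.8175 = (0.86 + ρ_I + 0.52) / 2.520.
ρ_I = 0.8175·2.520 − 0.86 − 0.52 = 0.680.

0.680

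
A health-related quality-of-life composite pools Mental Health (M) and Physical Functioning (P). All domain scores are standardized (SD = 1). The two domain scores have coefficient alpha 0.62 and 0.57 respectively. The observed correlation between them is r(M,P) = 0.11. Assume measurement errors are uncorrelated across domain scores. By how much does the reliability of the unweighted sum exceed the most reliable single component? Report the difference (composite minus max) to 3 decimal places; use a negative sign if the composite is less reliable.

Var(sum) = 2 + 0.22 = 2.22; true-score variance = 1.19 + 0.22 = 1.41; composite reliability = 0.6351.
Max component reliability = 0.6200.
Difference = 0.6351 − 0.6200 = 0.015.

0.015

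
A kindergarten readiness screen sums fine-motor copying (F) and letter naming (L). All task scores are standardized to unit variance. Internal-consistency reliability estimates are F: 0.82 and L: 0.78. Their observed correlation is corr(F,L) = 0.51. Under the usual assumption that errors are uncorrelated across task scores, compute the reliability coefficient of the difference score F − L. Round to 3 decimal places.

Var(F−L) = 1 + 1 − 2·0.51 = 2 − 1.02 = 0.98.
Under uncorrelated errors the observed covariances equal the true-score covariances, so only the own-variance terms attenuate.
True-score variance = [0.82 + 0.78] − 1.02 = 1.6 − 1.02 = 0.58.
Reliability = 0.58 / 0.98 = 0.592.

0.592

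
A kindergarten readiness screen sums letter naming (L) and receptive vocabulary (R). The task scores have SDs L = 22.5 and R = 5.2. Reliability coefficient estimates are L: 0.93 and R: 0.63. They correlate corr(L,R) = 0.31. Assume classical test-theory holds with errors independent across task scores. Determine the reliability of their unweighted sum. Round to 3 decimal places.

Var(L+R) = 22.5² + 5.2² + 2·[22.5·5.2·0.31] = 533.29 + 72.54 = 605.83.
Under uncorrelated errors the observed covariances equal the true-score covariances, so only the own-variance terms attenuate.
True-score variance = [22.5²·0.93 + 5.2²·0.63] + 72.54 = 487.848 + 72.54 = 560.388.
Reliability = 560.388 / 605.83 = 0.925.

0.925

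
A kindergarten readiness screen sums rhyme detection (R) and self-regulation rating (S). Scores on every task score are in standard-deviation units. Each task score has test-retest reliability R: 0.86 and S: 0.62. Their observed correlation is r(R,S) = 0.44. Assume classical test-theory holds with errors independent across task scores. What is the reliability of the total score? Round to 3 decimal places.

0.819

Var(R+S) = 2 + 2·[0.44] = 2 + 0.88 = 2.88.
With uncorrelated errors the cross-covariances are all true-score covariance, so they carry over unchanged; only the diagonal terms shrink to ρᵢσᵢ².
True-score variance = [0.86 + 0.62] + 0.88 = 1.48 + 0.88 = 2.36.
Reliability = 2.36 / 2.88 = 0.819.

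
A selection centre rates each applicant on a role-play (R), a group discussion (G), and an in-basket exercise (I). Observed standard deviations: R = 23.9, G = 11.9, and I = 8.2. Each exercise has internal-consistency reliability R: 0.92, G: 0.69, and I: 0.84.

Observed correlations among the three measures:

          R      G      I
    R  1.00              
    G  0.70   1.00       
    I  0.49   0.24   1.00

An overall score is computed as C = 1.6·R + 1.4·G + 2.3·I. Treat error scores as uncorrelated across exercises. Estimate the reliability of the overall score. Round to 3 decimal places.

Var(C) = 1.6²·23.9² + 1.4²·11.9² + 2.3²·8.2² + 2·[2.24·23.9·11.9·0.70 + 3.68·23.9·8.2·0.49 + 3.22·11.9·8.2·0.24] = 2095.55 + 1749.51 = 3845.06.
Under uncorrelated errors the observed covariances equal the true-score covariances, so only the own-variance terms attenuate.
True-score variance = [1.6²·23.9²·0.92 + 1.4²·11.9²·0.69 + 2.3²·8.2²·0.84] + 1749.51 = 1835.61 + 1749.51 = 3585.13.
Reliability = 3585.13 / 3845.06 = 0.932.

0.932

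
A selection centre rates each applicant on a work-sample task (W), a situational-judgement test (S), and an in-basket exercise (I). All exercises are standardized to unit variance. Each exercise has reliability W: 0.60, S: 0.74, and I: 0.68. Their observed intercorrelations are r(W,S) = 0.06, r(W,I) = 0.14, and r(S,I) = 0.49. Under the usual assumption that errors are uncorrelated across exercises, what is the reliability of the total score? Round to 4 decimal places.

Var(W+S+I) = 3 + 2·[0.06 + 0.14 + 0.49] = 3 + 1.38 = 4.38.
Under uncorrelated errors the observed covariances equal the true-score covariances, so only the own-variance terms attenuate.
True-score variance = [0.60 + 0.74 + 0.68] + 1.38 = 2.02 + 1.38 = 3.4.
Reliability = 3.4 / 4.38 = 0.7763.

0.7763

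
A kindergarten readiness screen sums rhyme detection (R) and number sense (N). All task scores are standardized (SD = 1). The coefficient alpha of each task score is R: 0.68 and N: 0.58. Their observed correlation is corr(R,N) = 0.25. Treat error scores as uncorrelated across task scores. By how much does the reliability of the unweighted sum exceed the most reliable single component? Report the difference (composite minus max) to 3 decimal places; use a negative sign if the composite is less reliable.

Var(sum) = 2 + 0.5 = 2.5; true-score variance = 1.26 + 0.5 = 1.76; composite reliability = 0.7040.
Max component reliability = 0.6800.
Difference = 0.7040 − 0.6800 = 0.024.

0.024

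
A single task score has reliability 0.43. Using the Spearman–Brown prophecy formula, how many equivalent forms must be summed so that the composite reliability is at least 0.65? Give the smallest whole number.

k ≥ ρ*(1−ρ₁)/(ρ₁(1−ρ*)) = 0.65·0.57 / (0.43·0.35) = 2.462.
Smallest integer k = 3.

3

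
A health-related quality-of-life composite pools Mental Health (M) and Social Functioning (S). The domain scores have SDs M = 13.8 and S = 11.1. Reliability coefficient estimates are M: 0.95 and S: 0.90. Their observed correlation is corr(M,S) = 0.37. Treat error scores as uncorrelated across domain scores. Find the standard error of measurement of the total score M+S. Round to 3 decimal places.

4.674

Var(total) = 313.65 + 113.353 = 427.003.
True-score variance = 291.807 + 113.353 = 405.16, so reliability = 0.9488.
Error variance = 427.003 − 405.16 = 21.843; SEM = √21.843 = 4.674.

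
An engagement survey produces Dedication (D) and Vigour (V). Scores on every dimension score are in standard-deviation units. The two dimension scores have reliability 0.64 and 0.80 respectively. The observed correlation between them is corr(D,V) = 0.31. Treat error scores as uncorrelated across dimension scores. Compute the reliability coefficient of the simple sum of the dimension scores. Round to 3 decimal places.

0.786

Var(D+V) = 2 + 2·[0.31] = 2 + 0.62 = 2.62.
Under uncorrelated errors the observed covariances equal the true-score covariances, so only the own-variance terms attenuate.
True-score variance = [0.64 + 0.80] + 0.62 = 1.44 + 0.62 = 2.06.
Reliability = 2.06 / 2.62 = 0.786.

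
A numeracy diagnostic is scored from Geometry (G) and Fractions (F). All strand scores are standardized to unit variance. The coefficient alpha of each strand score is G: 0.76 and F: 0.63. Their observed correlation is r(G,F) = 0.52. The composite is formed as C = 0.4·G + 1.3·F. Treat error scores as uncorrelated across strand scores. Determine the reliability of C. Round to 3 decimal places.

Var(C) = 0.4² + 1.3² + 2·[0.52·0.52] = 1.85 + 0.5408 = 2.3908.
With uncorrelated errors the cross-covariances are all true-score covariance, so they carry over unchanged; only the diagonal terms shrink to ρᵢσᵢ².
True-score variance = [0.4²·0.76 + 1.3²·0.63] + 0.5408 = 1.1863 + 0.5408 = 1.7271.
Reliability = 1.7271 / 2.3908 = 0.722.

0.722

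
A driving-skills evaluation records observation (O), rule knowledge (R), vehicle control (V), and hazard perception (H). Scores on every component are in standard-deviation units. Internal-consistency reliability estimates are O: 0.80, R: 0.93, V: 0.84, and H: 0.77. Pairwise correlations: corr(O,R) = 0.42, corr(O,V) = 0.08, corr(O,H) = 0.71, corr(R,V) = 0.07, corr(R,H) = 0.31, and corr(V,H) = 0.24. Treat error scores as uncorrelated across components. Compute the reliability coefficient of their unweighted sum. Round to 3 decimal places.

0.914

Var(O+R+V+H) = 4 + 2·[0.42 + 0.08 + 0.71 + 0.07 + 0.31 + 0.24] = 4 + 3.66 = 7.66.
Because errors are independent across components, Cov(Tᵢ,Tⱼ) = Cov(Xᵢ,Xⱼ); the off-diagonal part of the true-score variance is the same as above.
True-score variance = [0.80 + 0.93 + 0.84 + 0.77] + 3.66 = 3.34 + 3.66 = 7.
Reliability = 7 / 7.66 = 0.914.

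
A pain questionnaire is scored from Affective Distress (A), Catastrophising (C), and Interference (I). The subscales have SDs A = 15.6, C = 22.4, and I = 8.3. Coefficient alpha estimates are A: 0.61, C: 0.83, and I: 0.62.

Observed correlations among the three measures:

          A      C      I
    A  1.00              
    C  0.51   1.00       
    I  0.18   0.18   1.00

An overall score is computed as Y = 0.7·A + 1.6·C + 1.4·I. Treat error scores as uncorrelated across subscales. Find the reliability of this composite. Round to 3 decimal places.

Var(Y) = 0.7²·15.6² + 1.6²·22.4² + 1.4²·8.3² + 2·[1.12·15.6·22.4·0.51 + 0.98·15.6·8.3·0.18 + 2.24·22.4·8.3·0.18] = 1538.78 + 594.807 = 2133.58.
Under uncorrelated errors the observed covariances equal the true-score covariances, so only the own-variance terms attenuate.
True-score variance = [0.7²·15.6²·0.61 + 1.6²·22.4²·0.83 + 1.4²·8.3²·0.62] + 594.807 = 1222.6 + 594.807 = 1817.4.
Reliability = 1817.4 / 2133.58 = 0.852.

0.852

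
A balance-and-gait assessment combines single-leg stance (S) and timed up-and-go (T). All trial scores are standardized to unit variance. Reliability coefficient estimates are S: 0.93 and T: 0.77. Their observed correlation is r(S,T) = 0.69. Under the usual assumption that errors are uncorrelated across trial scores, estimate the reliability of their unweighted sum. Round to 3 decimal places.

0.911

Var(S+T) = 2 + 2·[0.69] = 2 + 1.38 = 3.38.
With uncorrelated errors the cross-covariances are all true-score covariance, so they carry over unchanged; only the diagonal terms shrink to ρᵢσᵢ².
True-score variance = [0.93 + 0.77] + 1.38 = 1.7 + 1.38 = 3.08.
Reliability = 3.08 / 3.38 = 0.911.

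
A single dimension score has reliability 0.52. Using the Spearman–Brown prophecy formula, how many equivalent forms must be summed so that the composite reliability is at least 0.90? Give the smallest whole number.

k ≥ ρ*(1−ρ₁)/(ρ₁(1−ρ*)) = 0.90·0.48 / (0.52·0.10) = 8.308.
Smallest integer k = 9.

9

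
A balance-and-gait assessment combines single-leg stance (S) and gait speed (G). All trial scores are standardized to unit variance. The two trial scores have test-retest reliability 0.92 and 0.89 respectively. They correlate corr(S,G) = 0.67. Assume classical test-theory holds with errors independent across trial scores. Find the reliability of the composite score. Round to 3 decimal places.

0.943

Var(S+G) = 2 + 2·[0.67] = 2 + 1.34 = 3.34.
Because errors are independent across components, Cov(Tᵢ,Tⱼ) = Cov(Xᵢ,Xⱼ); the off-diagonal part of the true-score variance is the same as above.
True-score variance = [0.92 + 0.89] + 1.34 = 1.81 + 1.34 = 3.15.
Reliability = 3.15 / 3.34 = 0.943.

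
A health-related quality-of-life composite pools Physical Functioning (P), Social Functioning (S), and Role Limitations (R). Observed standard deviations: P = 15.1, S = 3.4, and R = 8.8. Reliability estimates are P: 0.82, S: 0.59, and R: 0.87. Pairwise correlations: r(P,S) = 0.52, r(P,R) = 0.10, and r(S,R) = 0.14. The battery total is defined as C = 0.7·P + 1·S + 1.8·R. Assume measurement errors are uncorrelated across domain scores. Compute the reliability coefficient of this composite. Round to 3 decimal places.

0.875

Var(C) = 0.7²·15.1² + 3.4² + 1.8²·8.8² + 2·[0.7·15.1·3.4·0.52 + 1.26·15.1·8.8·0.10 + 1.8·3.4·8.8·0.14] = 374.191 + 85.941 = 460.131.
With uncorrelated errors the cross-covariances are all true-score covariance, so they carry over unchanged; only the diagonal terms shrink to ρᵢσᵢ².
True-score variance = [0.7²·15.1²·0.82 + 3.4²·0.59 + 1.8²·8.8²·0.87] + 85.941 = 316.723 + 85.941 = 402.664.
Reliability = 402.664 / 460.131 = 0.875.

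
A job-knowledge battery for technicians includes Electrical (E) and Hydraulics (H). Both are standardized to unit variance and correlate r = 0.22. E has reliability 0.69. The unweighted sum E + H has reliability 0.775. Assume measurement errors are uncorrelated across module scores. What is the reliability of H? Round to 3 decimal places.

Var(E+H) = 2 + 2·0.22 = 2.440.
True-score variance = ρ_E + ρ_H + 2·0.22, so 0.775 = (0.69 + ρ_H + 0.44) / 2.440.
ρ_H = 0.775·2.440 − 0.69 − 0.44 = 0.761.

0.761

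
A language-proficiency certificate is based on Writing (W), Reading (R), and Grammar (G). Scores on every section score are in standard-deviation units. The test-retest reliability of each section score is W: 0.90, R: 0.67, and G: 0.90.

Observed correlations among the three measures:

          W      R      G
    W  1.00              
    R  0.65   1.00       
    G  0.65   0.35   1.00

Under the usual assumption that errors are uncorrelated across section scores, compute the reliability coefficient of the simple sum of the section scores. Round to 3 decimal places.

Var(W+R+G) = 3 + 2·[0.65 + 0.65 + 0.35] = 3 + 3.3 = 6.3.
Because errors are independent across components, Cov(Tᵢ,Tⱼ) = Cov(Xᵢ,Xⱼ); the off-diagonal part of the true-score variance is the same as above.
True-score variance = [0.90 + 0.67 + 0.90] + 3.3 = 2.47 + 3.3 = 5.77.
Reliability = 5.77 / 6.3 = 0.916.

0.916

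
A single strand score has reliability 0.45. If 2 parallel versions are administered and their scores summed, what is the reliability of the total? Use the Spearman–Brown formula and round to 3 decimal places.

0.621

ρ_k = kρ / (1 + (k−1)ρ) = 2·0.45 / (1 + 1·0.45) = 0.900 / 1.450 = 0.621.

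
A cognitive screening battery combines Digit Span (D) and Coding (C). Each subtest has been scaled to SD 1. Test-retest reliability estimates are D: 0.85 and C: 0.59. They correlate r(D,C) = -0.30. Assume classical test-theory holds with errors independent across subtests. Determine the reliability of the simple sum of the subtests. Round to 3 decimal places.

Var(D+C) = 2 + 2·[(-0.30)] = 2 − 0.6 = 1.4.
Under uncorrelated errors the observed covariances equal the true-score covariances, so only the own-variance terms attenuate.
True-score variance = [0.85 + 0.59] − 0.6 = 1.44 − 0.6 = 0.84.
Reliability = 0.84 / 1.4 = 0.600.

0.600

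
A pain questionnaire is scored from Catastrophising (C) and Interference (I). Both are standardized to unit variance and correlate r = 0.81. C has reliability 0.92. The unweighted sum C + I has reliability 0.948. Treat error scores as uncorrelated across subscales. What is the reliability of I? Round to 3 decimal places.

Var(C+I) = 2 + 2·0.81 = 3.620.
True-score variance = ρ_C + ρ_I + 2·0.81, so 0.948 = (0.92 + ρ_I + 1.62) / 3.620.
ρ_I = 0.948·3.620 − 0.92 − 1.62 = 0.892.

0.892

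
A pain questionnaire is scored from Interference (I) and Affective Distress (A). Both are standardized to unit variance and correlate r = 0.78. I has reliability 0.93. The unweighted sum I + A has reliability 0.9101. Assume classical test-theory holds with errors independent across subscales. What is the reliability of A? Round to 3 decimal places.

Var(I+A) = 2 + 2·0.78 = 3.560.
True-score variance = ρ_I + ρ_A + 2·0.78, so 0.9101 = (0.93 + ρ_A + 1.56) / 3.560.
ρ_A = 0.9101·3.560 − 0.93 − 1.56 = 0.750.

0.750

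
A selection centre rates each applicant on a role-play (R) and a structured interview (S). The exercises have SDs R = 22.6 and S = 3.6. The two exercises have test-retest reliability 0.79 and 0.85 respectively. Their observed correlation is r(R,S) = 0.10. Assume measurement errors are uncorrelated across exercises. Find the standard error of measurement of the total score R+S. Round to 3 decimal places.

Var(total) = 523.72 + 16.272 = 539.992.
True-score variance = 414.516 + 16.272 = 430.788, so reliability = 0.7978.
Error variance = 539.992 − 430.788 = 109.204; SEM = √109.204 = 10.450.

10.450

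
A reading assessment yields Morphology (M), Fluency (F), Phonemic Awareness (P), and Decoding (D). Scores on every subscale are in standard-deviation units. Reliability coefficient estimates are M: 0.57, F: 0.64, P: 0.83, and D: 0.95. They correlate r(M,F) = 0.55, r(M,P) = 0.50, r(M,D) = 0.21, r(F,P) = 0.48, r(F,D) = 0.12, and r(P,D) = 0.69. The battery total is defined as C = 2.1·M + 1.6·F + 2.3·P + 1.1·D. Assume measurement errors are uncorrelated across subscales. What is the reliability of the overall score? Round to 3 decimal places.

Var(C) = 2.1² + 1.6² + 2.3² + 1.1² + 2·[3.36·0.55 + 4.83·0.50 + 2.31·0.21 + 3.68·0.48 + 1.76·0.12 + 2.53·0.69] = 13.47 + 16.9428 = 30.4128.
With uncorrelated errors the cross-covariances are all true-score covariance, so they carry over unchanged; only the diagonal terms shrink to ρᵢσᵢ².
True-score variance = [2.1²·0.57 + 1.6²·0.64 + 2.3²·0.83 + 1.1²·0.95] + 16.9428 = 9.6923 + 16.9428 = 26.6351.
Reliability = 26.6351 / 30.4128 = 0.876.

0.876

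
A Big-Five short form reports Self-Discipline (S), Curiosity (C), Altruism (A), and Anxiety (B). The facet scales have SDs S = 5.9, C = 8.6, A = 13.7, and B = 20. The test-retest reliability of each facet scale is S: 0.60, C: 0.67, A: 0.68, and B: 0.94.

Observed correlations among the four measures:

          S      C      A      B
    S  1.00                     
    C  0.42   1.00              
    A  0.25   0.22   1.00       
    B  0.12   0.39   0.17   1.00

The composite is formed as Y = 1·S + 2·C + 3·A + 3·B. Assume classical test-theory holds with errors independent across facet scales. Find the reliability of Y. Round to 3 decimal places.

Var(Y) = 5.9² + 2²·8.6² + 3²·13.7² + 3²·20² + 2·[2·5.9·8.6·0.42 + 3·5.9·13.7·0.25 + 3·5.9·20·0.12 + 6·8.6·13.7·0.22 + 6·8.6·20·0.39 + 9·13.7·20·0.17] = 5619.86 + 2245.89 = 7865.75.
With uncorrelated errors the cross-covariances are all true-score covariance, so they carry over unchanged; only the diagonal terms shrink to ρᵢσᵢ².
True-score variance = [5.9²·0.60 + 2²·8.6²·0.67 + 3²·13.7²·0.68 + 3²·20²·0.94] + 2245.89 = 4751.76 + 2245.89 = 6997.65.
Reliability = 6997.65 / 7865.75 = 0.890.

0.890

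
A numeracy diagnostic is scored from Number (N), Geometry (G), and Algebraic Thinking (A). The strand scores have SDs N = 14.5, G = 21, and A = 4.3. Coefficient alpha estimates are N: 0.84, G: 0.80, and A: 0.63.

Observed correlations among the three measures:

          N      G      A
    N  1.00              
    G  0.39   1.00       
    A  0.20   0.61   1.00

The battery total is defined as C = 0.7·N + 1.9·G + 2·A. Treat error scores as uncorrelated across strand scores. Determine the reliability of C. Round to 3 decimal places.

0.857

Var(C) = 0.7²·14.5² + 1.9²·21² + 2²·4.3² + 2·[1.33·14.5·21·0.39 + 1.4·14.5·4.3·0.20 + 3.8·21·4.3·0.61] = 1768.99 + 769.435 = 2538.43.
Under uncorrelated errors the observed covariances equal the true-score covariances, so only the own-variance terms attenuate.
True-score variance = [0.7²·14.5²·0.84 + 1.9²·21²·0.80 + 2²·4.3²·0.63] + 769.435 = 1406.74 + 769.435 = 2176.18.
Reliability = 2176.18 / 2538.43 = 0.857.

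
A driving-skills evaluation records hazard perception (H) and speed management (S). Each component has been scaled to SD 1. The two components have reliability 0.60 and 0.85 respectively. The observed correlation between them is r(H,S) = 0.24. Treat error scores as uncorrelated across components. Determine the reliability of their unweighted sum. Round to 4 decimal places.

0.7782

Var(H+S) = 2 + 2·[0.24] = 2 + 0.48 = 2.48.
Because errors are independent across components, Cov(Tᵢ,Tⱼ) = Cov(Xᵢ,Xⱼ); the off-diagonal part of the true-score variance is the same as above.
True-score variance = [0.60 + 0.85] + 0.48 = 1.45 + 0.48 = 1.93.
Reliability = 1.93 / 2.48 = 0.7782.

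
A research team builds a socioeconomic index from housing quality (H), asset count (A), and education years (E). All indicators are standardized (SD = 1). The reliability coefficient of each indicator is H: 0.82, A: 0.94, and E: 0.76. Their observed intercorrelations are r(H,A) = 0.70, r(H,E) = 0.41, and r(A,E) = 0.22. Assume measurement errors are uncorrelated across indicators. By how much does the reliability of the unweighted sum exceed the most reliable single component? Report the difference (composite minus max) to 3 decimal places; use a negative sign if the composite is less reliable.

-0.025

Var(sum) = 3 + 2.66 = 5.66; true-score variance = 2.52 + 2.66 = 5.18; composite reliability = 0.9152.
Max component reliability = 0.9400.
Difference = 0.9152 − 0.9400 = -0.025.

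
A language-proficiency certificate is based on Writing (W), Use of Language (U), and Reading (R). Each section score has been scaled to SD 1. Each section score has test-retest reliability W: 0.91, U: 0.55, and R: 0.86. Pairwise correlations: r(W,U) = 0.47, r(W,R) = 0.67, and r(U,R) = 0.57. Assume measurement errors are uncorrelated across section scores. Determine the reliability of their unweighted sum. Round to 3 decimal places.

0.894

Var(W+U+R) = 3 + 2·[0.47 + 0.67 + 0.57] = 3 + 3.42 = 6.42.
Because errors are independent across components, Cov(Tᵢ,Tⱼ) = Cov(Xᵢ,Xⱼ); the off-diagonal part of the true-score variance is the same as above.
True-score variance = [0.91 + 0.55 + 0.86] + 3.42 = 2.32 + 3.42 = 5.74.
Reliability = 5.74 / 6.42 = 0.894.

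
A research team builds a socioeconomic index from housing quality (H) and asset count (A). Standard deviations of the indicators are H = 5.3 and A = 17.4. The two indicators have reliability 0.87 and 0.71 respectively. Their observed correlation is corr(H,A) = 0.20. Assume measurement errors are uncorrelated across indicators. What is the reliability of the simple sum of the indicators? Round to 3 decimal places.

0.751

Var(H+A) = 5.3² + 17.4² + 2·[5.3·17.4·0.20] = 330.85 + 36.888 = 367.738.
With uncorrelated errors the cross-covariances are all true-score covariance, so they carry over unchanged; only the diagonal terms shrink to ρᵢσᵢ².
True-score variance = [5.3²·0.87 + 17.4²·0.71] + 36.888 = 239.398 + 36.888 = 276.286.
Reliability = 276.286 / 367.738 = 0.751.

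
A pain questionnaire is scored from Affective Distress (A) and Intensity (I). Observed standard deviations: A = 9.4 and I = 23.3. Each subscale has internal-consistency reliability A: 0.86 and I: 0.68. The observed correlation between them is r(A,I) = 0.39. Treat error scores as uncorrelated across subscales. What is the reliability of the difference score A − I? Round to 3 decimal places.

Var(A−I) = 9.4² + 23.3² − 2·9.4·23.3·0.39 = 631.25 − 170.836 = 460.414.
Because errors are independent across components, Cov(Tᵢ,Tⱼ) = Cov(Xᵢ,Xⱼ); the off-diagonal part of the true-score variance is the same as above.
True-score variance = [9.4²·0.86 + 23.3²·0.68] − 170.836 = 445.155 − 170.836 = 274.319.
Reliability = 274.319 / 460.414 = 0.596.

0.596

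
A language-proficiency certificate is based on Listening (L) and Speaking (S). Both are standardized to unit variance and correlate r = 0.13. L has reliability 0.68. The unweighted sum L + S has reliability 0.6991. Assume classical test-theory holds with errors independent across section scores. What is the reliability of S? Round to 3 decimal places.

0.640

Var(L+S) = 2 + 2·0.13 = 2.260.
True-score variance = ρ_L + ρ_S + 2·0.13, so 0.6991 = (0.68 + ρ_S + 0.26) / 2.260.
ρ_S = 0.6991·2.260 − 0.68 − 0.26 = 0.640.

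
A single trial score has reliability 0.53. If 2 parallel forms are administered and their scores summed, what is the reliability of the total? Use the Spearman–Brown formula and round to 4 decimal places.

0.6928

ρ_k = kρ / (1 + (k−1)ρ) = 2·0.53 / (1 + 1·0.53) = 1.060 / 1.530 = 0.6928.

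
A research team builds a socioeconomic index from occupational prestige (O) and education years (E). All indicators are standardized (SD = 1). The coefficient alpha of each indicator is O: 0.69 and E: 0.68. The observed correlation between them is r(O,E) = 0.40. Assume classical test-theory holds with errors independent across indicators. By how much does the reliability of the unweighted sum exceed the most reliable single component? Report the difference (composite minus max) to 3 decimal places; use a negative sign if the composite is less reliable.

Var(sum) = 2 + 0.8 = 2.8; true-score variance = 1.37 + 0.8 = 2.17; composite reliability = 0.7750.
Max component reliability = 0.6900.
Difference = 0.7750 − 0.6900 = 0.085.

0.085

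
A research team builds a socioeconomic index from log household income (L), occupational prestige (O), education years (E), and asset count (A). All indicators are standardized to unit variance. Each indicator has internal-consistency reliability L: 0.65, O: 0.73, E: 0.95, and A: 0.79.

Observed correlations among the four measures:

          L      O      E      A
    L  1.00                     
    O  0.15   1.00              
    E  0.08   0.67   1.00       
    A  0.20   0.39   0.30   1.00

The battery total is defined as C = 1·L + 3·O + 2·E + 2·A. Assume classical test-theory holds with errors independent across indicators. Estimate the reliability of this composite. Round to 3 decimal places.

Var(C) = 1 + 3² + 2² + 2² + 2·[3·0.15 + 2·0.08 + 2·0.20 + 6·0.67 + 6·0.39 + 4·0.30] = 18 + 17.14 = 35.14.
Because errors are independent across components, Cov(Tᵢ,Tⱼ) = Cov(Xᵢ,Xⱼ); the off-diagonal part of the true-score variance is the same as above.
True-score variance = [0.65 + 3²·0.73 + 2²·0.95 + 2²·0.79] + 17.14 = 14.18 + 17.14 = 31.32.
Reliability = 31.32 / 35.14 = 0.891.

0.891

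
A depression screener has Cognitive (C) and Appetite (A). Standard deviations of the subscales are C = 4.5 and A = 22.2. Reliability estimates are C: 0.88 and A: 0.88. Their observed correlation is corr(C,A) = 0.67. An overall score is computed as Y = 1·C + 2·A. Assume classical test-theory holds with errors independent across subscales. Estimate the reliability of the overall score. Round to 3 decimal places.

Var(Y) = 4.5² + 2²·22.2² + 2·[2·4.5·22.2·0.67] = 1991.61 + 267.732 = 2259.34.
Because errors are independent across components, Cov(Tᵢ,Tⱼ) = Cov(Xᵢ,Xⱼ); the off-diagonal part of the true-score variance is the same as above.
True-score variance = [4.5²·0.88 + 2²·22.2²·0.88] + 267.732 = 1752.62 + 267.732 = 2020.35.
Reliability = 2020.35 / 2259.34 = 0.894.

0.894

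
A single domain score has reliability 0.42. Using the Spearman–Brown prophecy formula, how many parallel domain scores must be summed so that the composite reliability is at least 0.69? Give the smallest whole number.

4

k ≥ ρ*(1−ρ₁)/(ρ₁(1−ρ*)) = 0.69·0.58 / (0.42·0.31) = 3.074.
Smallest integer k = 4.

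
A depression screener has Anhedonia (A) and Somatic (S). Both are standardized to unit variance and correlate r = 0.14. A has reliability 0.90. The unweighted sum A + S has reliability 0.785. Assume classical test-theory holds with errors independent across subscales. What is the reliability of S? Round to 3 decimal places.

0.610

Var(A+S) = 2 + 2·0.14 = 2.280.
True-score variance = ρ_A + ρ_S + 2·0.14, so 0.785 = (0.90 + ρ_S + 0.28) / 2.280.
ρ_S = 0.785·2.280 − 0.90 − 0.28 = 0.610.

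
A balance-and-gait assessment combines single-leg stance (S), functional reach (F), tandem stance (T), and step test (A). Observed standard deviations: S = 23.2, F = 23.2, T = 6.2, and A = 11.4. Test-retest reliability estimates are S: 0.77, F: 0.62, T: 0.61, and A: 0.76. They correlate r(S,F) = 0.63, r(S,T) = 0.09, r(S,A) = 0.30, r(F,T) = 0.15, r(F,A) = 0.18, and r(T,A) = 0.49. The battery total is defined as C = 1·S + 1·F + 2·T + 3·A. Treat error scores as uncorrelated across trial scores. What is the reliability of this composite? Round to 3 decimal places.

0.848

Var(C) = 23.2² + 23.2² + 2²·6.2² + 3²·11.4² + 2·[23.2·23.2·0.63 + 2·23.2·6.2·0.09 + 3·23.2·11.4·0.30 + 2·23.2·6.2·0.15 + 3·23.2·11.4·0.18 + 6·6.2·11.4·0.49] = 2399.88 + 1993.57 = 4393.45.
With uncorrelated errors the cross-covariances are all true-score covariance, so they carry over unchanged; only the diagonal terms shrink to ρᵢσᵢ².
True-score variance = [23.2²·0.77 + 23.2²·0.62 + 2²·6.2²·0.61 + 3²·11.4²·0.76] + 1993.57 = 1730.87 + 1993.57 = 3724.44.
Reliability = 3724.44 / 4393.45 = 0.848.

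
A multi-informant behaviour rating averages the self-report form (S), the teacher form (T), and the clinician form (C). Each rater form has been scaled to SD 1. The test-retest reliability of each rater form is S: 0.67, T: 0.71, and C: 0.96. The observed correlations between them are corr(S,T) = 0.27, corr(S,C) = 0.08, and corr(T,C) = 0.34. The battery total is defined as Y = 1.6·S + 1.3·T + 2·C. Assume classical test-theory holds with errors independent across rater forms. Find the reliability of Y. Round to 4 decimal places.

0.8717

Var(Y) = 1.6² + 1.3² + 2² + 2·[2.08·0.27 + 3.2·0.08 + 2.6·0.34] = 8.25 + 3.4032 = 11.6532.
With uncorrelated errors the cross-covariances are all true-score covariance, so they carry over unchanged; only the diagonal terms shrink to ρᵢσᵢ².
True-score variance = [1.6²·0.67 + 1.3²·0.71 + 2²·0.96] + 3.4032 = 6.7551 + 3.4032 = 10.1583.
Reliability = 10.1583 / 11.6532 = 0.8717.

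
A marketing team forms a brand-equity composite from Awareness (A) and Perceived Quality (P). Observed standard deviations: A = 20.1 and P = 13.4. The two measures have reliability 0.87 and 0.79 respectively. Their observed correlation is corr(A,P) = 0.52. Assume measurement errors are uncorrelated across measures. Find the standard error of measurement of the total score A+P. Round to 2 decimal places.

Var(total) = 583.57 + 280.114 = 863.684.
True-score variance = 493.341 + 280.114 = 773.455, so reliability = 0.8955.
Error variance = 863.684 − 773.455 = 90.2289; SEM = √90.2289 = 9.50.

9.50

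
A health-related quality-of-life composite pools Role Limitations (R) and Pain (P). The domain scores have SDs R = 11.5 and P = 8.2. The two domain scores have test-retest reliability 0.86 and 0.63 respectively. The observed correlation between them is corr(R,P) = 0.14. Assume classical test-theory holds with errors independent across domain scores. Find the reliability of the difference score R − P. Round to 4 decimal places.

Var(R−P) = 11.5² + 8.2² − 2·11.5·8.2·0.14 = 199.49 − 26.404 = 173.086.
Because errors are independent across components, Cov(Tᵢ,Tⱼ) = Cov(Xᵢ,Xⱼ); the off-diagonal part of the true-score variance is the same as above.
True-score variance = [11.5²·0.86 + 8.2²·0.63] − 26.404 = 156.096 − 26.404 = 129.692.
Reliability = 129.692 / 173.086 = 0.7493.

0.7493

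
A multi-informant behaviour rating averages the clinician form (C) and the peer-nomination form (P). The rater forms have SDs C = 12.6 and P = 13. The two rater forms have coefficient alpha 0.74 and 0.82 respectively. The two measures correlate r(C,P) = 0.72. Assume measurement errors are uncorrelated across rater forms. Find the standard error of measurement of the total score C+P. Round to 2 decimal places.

8.47

Var(total) = 327.76 + 235.872 = 563.632.
True-score variance = 256.062 + 235.872 = 491.934, so reliability = 0.8728.
Error variance = 563.632 − 491.934 = 71.6976; SEM = √71.6976 = 8.47.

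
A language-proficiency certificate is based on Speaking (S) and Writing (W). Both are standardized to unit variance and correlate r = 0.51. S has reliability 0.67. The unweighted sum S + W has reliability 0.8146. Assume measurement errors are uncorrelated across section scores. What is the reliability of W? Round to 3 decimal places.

0.770

Var(S+W) = 2 + 2·0.51 = 3.020.
True-score variance = ρ_S + ρ_W + 2·0.51, so 0.8146 = (0.67 + ρ_W + 1.02) / 3.020.
ρ_W = 0.8146·3.020 − 0.67 − 1.02 = 0.770.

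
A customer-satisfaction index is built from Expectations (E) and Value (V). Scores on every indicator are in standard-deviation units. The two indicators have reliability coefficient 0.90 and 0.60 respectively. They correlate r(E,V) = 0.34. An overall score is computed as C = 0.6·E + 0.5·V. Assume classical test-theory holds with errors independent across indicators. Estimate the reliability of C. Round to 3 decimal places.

Var(C) = 0.6² + 0.5² + 2·[0.3·0.34] = 0.61 + 0.204 = 0.814.
Because errors are independent across components, Cov(Tᵢ,Tⱼ) = Cov(Xᵢ,Xⱼ); the off-diagonal part of the true-score variance is the same as above.
True-score variance = [0.6²·0.90 + 0.5²·0.60] + 0.204 = 0.474 + 0.204 = 0.678.
Reliability = 0.678 / 0.814 = 0.833.

0.833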